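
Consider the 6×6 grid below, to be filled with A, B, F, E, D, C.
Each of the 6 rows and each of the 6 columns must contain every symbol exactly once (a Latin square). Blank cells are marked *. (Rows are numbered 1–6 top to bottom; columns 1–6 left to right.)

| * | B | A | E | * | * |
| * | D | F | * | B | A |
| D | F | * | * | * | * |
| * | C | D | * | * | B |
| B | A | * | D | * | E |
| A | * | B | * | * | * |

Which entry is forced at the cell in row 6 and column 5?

C

Row 2, column 4: row 2 has {A, B, F, D} and column 4 has {E, D}, leaving only C.
Row 2, column 1: row 2 has {A, B, F, D, C} and column 1 has {A, B, D}, leaving only E.
Row 3, column 6: row 3 has {F, D} and column 6 has {A, B, E}, leaving only C.
Row 3, column 3: row 3 has {F, D, C} and column 3 has {A, B, F, D}, leaving only E.
Row 3, column 5: row 3 has {F, E, D, C} and column 5 has {B}, leaving only A.
Row 3, column 4: row 3 has {A, F, E, D, C} and column 4 has {E, D, C}, leaving only B.
Row 4, column 1: row 4 has {B, D, C} and column 1 has {A, B, E, D}, leaving only F.
Row 1, column 1: row 1 has {A, B, E} and column 1 has {A, B, F, E, D}, leaving only C.
Row 4, column 4: row 4 has {B, F, D, C} and column 4 has {B, E, D, C}, leaving only A.
Row 4, column 5: row 4 has {A, B, F, D, C} and column 5 has {A, B}, leaving only E.
Row 5, column 3: row 5 has {A, B, E, D} and column 3 has {A, B, F, E, D}, leaving only C.
Row 5, column 5: row 5 has {A, B, E, D, C} and column 5 has {A, B, E}, leaving only F.
Row 1, column 5: row 1 has {A, B, E, C} and column 5 has {A, B, F, E}, leaving only D.
Row 6 already has {A, B} and column 5 already has {A, B, F, E, D}, so row 6, column 5 must be C.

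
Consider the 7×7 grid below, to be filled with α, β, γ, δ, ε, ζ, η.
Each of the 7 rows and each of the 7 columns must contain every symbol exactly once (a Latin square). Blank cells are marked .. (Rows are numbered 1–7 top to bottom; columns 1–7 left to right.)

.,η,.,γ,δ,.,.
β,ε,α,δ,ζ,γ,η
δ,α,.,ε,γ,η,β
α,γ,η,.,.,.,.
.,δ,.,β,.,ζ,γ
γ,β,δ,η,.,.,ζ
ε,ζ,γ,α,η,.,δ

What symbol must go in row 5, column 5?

Row 1, column 1: row 1 has {γ, δ, η} and column 1 has {α, β, γ, δ, ε}, leaving only ζ.
Row 3, column 3: row 3 has {α, β, γ, δ, ε, η} and column 3 has {α, γ, δ, η}, leaving only ζ.
Row 4, column 4: row 4 has {α, γ, η} and column 4 has {α, β, γ, δ, ε, η}, leaving only ζ.
Row 4, column 7: row 4 has {α, γ, ζ, η} and column 7 has {β, γ, δ, ζ, η}, leaving only ε.
Row 1, column 7: row 1 has {γ, δ, ζ, η} and column 7 has {β, γ, δ, ε, ζ, η}, leaving only α.
Row 4, column 5: row 4 has {α, γ, ε, ζ, η} and column 5 has {γ, δ, ζ, η}, leaving only β.
Row 4, column 6: row 4 has {α, β, γ, ε, ζ, η} and column 6 has {γ, ζ, η}, leaving only δ.
Row 5, column 1: row 5 has {β, γ, δ, ζ} and column 1 has {α, β, γ, δ, ε, ζ}, leaving only η.
Row 5, column 3: row 5 has {β, γ, δ, ζ, η} and column 3 has {α, γ, δ, ζ, η}, leaving only ε.
Row 5 already has {β, γ, δ, ε, ζ, η} and column 5 already has {β, γ, δ, ζ, η}, so row 5, column 5 must be α.

α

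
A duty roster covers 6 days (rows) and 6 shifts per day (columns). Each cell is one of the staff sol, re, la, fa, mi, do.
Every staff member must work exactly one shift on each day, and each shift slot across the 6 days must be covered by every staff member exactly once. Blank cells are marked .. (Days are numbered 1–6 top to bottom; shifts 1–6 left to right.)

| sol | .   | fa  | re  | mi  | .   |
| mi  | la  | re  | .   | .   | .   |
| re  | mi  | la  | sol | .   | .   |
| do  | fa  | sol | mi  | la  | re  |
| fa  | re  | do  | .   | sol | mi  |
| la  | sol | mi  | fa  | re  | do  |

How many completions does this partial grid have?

1

Day 1, shift 2: eliminating its day and shift leaves {do}.
Day 1, shift 6: eliminating its day and shift leaves {la}.
Day 2, shift 4: eliminating its day and shift leaves {do}.
Day 2, shift 5: eliminating its day and shift leaves {fa, do}.
Day 2, shift 6: eliminating its day and shift leaves {sol, fa}.
Day 3, shift 5: eliminating its day and shift leaves {fa, do}.
Day 3, shift 6: eliminating its day and shift leaves {fa}.
Day 5, shift 4: eliminating its day and shift leaves {la}.
Only one assignment across all blanks avoids any day or shift repeat, giving 1 completion.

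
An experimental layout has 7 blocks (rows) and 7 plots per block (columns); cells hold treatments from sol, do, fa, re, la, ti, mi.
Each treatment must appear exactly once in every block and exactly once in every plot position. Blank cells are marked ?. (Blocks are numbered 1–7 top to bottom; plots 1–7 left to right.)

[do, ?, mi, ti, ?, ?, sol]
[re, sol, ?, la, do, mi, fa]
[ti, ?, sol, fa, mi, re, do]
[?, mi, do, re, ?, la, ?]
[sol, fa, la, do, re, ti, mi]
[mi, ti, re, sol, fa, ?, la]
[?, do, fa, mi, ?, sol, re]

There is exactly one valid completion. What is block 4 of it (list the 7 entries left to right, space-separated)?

Block 4, plot 1: block 4 has {do, re, la, mi} and plot 1 has {sol, do, re, ti, mi}, leaving only fa.
Block 4, plot 7: block 4 has {do, fa, re, la, mi} and plot 7 has {sol, do, fa, re, la, mi}, leaving only ti.
Block 4, plot 5: block 4 has {do, fa, re, la, ti, mi} and plot 5 has {do, fa, re, mi}, leaving only sol.
So block 4 reads: fa mi do re sol la ti.

fa mi do re sol la ti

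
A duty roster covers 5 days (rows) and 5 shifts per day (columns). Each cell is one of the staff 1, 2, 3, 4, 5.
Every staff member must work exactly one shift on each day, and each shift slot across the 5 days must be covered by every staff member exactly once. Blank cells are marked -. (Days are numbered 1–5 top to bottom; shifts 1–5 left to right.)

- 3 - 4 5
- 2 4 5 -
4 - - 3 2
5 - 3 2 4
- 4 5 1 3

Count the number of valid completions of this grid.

1

Day 1, shift 1: eliminating its day and shift leaves {1, 2}.
Day 1, shift 3: eliminating its day and shift leaves {1, 2}.
Day 2, shift 1: eliminating its day and shift leaves {1, 3}.
Day 2, shift 5: eliminating its day and shift leaves {1}.
Day 3, shift 2: eliminating its day and shift leaves {1, 5}.
Day 3, shift 3: eliminating its day and shift leaves {1}.
Day 4, shift 2: eliminating its day and shift leaves {1}.
Day 5, shift 1: eliminating its day and shift leaves {2}.
Only one assignment across all blanks avoids any day or shift repeat, giving 1 completion.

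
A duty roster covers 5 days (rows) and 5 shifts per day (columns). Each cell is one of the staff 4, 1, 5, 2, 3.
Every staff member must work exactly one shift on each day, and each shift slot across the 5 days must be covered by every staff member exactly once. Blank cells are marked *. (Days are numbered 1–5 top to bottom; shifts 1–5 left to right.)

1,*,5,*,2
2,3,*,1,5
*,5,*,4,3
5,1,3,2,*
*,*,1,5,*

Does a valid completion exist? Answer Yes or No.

Day 3, shift 1: day 3 together with shift 1 already contain {4, 1, 5, 2, 3} — every symbol — so nothing can go there. The grid has no valid completion.

No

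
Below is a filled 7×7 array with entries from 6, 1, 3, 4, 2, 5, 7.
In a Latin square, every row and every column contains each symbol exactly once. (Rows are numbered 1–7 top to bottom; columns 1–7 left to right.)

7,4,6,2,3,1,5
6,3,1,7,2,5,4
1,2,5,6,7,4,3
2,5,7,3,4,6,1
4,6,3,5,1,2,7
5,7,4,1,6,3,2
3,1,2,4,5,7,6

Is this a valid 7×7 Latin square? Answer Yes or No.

Yes

Each row is a permutation of the 7 symbols, and so is each column.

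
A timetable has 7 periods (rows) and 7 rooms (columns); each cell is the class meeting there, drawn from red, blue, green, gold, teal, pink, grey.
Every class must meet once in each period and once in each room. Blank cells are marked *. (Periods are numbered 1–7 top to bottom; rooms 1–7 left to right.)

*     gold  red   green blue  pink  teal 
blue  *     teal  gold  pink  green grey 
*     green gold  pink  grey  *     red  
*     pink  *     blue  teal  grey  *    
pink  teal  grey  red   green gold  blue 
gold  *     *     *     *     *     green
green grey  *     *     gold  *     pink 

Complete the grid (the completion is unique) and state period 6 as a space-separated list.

gold blue pink grey red teal green

Period 6, room 5: period 6 has {green, gold} and room 5 has {blue, green, gold, teal, pink, grey}, leaving only red.
Period 6, room 2: period 6 has {red, green, gold} and room 2 has {green, gold, teal, pink, grey}, leaving only blue.
Period 6, room 3: period 6 has {red, blue, green, gold} and room 3 has {red, gold, teal, grey}, leaving only pink.
Period 6, room 6: period 6 has {red, blue, green, gold, pink} and room 6 has {green, gold, pink, grey}, leaving only teal.
Period 6, room 4: period 6 has {red, blue, green, gold, teal, pink} and room 4 has {red, blue, green, gold, pink}, leaving only grey.
So period 6 reads: gold blue pink grey red teal green.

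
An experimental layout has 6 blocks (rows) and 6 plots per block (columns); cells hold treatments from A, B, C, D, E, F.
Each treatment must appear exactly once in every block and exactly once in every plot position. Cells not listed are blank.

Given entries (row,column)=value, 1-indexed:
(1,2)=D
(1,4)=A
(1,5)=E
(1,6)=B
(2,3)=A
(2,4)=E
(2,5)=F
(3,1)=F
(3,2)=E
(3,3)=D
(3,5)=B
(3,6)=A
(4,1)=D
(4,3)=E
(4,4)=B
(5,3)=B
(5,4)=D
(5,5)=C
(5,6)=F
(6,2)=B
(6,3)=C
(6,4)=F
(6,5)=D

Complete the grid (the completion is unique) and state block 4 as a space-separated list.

D F E B A C

Block 4, plot 5: block 4 has {B, D, E} and plot 5 has {B, C, D, E, F}, leaving only A.
Block 4, plot 6: block 4 has {A, B, D, E} and plot 6 has {A, B, F}, leaving only C.
Block 4, plot 2: block 4 has {A, B, C, D, E} and plot 2 has {B, D, E}, leaving only F.
So block 4 reads: D F E B A C.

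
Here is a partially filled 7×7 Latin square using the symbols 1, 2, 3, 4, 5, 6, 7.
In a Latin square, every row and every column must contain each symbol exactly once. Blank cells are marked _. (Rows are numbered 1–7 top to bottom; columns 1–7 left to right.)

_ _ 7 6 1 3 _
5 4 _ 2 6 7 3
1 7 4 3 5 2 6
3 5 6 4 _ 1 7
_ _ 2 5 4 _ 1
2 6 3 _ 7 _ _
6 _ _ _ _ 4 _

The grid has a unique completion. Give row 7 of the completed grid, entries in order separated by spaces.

6 1 5 7 3 4 2

Row 1, column 1: row 1 has {1, 3, 6, 7} and column 1 has {1, 2, 3, 5, 6}, leaving only 4.
Row 1, column 2: row 1 has {1, 3, 4, 6, 7} and column 2 has {4, 5, 6, 7}, leaving only 2.
Row 1, column 7: row 1 has {1, 2, 3, 4, 6, 7} and column 7 has {1, 3, 6, 7}, leaving only 5.
Row 7, column 7: row 7 has {4, 6} and column 7 has {1, 3, 5, 6, 7}, leaving only 2.
Row 7, column 5: row 7 has {2, 4, 6} and column 5 has {1, 4, 5, 6, 7}, leaving only 3.
Row 7, column 2: row 7 has {2, 3, 4, 6} and column 2 has {2, 4, 5, 6, 7}, leaving only 1.
Row 7, column 3: row 7 has {1, 2, 3, 4, 6} and column 3 has {2, 3, 4, 6, 7}, leaving only 5.
Row 7, column 4: row 7 has {1, 2, 3, 4, 5, 6} and column 4 has {2, 3, 4, 5, 6}, leaving only 7.
So row 7 reads: 6 1 5 7 3 4 2.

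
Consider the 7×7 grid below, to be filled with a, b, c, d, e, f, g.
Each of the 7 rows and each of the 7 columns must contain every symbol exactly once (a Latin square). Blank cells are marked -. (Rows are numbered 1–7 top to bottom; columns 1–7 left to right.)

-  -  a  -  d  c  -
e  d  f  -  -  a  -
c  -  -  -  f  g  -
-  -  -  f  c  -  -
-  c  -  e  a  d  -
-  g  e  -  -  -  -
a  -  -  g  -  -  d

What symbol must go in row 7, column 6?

b

Row 1, column 4: row 1 has {a, c, d} and column 4 has {e, f, g}, leaving only b.
Row 2, column 4: row 2 has {a, d, e, f} and column 4 has {b, e, f, g}, leaving only c.
Row 6, column 5: row 6 has {e, g} and column 5 has {a, c, d, f}, leaving only b.
Row 2, column 5: row 2 has {a, c, d, e, f} and column 5 has {a, b, c, d, f}, leaving only g.
Row 2, column 7: row 2 has {a, c, d, e, f, g} and column 7 has {d}, leaving only b.
Row 6, column 6: row 6 has {b, e, g} and column 6 has {a, c, d, g}, leaving only f.
Row 6, column 1: row 6 has {b, e, f, g} and column 1 has {a, c, e}, leaving only d.
Row 6, column 4: row 6 has {b, d, e, f, g} and column 4 has {b, c, e, f, g}, leaving only a.
Row 3, column 4: row 3 has {c, f, g} and column 4 has {a, b, c, e, f, g}, leaving only d.
Row 3, column 3: row 3 has {c, d, f, g} and column 3 has {a, e, f}, leaving only b.
Row 5, column 3: row 5 has {a, c, d, e} and column 3 has {a, b, e, f}, leaving only g.
Row 4, column 3: row 4 has {c, f} and column 3 has {a, b, e, f, g}, leaving only d.
Row 5, column 7: row 5 has {a, c, d, e, g} and column 7 has {b, d}, leaving only f.
Row 5, column 1: row 5 has {a, c, d, e, f, g} and column 1 has {a, c, d, e}, leaving only b.
Row 4, column 1: row 4 has {c, d, f} and column 1 has {a, b, c, d, e}, leaving only g.
Row 1, column 1: row 1 has {a, b, c, d} and column 1 has {a, b, c, d, e, g}, leaving only f.
Row 1, column 2: row 1 has {a, b, c, d, f} and column 2 has {c, d, g}, leaving only e.
Row 1, column 7: row 1 has {a, b, c, d, e, f} and column 7 has {b, d, f}, leaving only g.
Row 3, column 2: row 3 has {b, c, d, f, g} and column 2 has {c, d, e, g}, leaving only a.
Row 3, column 7: row 3 has {a, b, c, d, f, g} and column 7 has {b, d, f, g}, leaving only e.
Row 4, column 2: row 4 has {c, d, f, g} and column 2 has {a, c, d, e, g}, leaving only b.
Row 4, column 6: row 4 has {b, c, d, f, g} and column 6 has {a, c, d, f, g}, leaving only e.
Row 7 already has {a, d, g} and column 6 already has {a, c, d, e, f, g}, so row 7, column 6 must be b.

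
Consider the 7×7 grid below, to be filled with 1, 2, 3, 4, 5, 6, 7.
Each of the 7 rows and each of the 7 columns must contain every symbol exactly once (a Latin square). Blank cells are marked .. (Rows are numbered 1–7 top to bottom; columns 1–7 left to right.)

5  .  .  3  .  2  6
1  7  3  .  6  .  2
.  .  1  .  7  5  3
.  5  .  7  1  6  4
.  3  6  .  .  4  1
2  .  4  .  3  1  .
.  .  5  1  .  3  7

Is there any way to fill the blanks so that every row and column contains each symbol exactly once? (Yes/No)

No

Row 2, column 6: row 2 together with column 6 already contain {1, 2, 3, 4, 5, 6, 7} — every symbol — so nothing can go there. The grid has no valid completion.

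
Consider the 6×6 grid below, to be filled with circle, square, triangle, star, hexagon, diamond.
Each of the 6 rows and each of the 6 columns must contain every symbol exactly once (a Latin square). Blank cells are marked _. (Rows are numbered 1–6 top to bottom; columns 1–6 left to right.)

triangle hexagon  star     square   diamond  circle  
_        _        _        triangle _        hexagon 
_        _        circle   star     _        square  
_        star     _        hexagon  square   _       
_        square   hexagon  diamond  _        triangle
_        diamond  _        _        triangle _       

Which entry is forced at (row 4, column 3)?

triangle

Row 2, column 2: row 2 has {triangle, hexagon} and column 2 has {square, star, hexagon, diamond}, leaving only circle.
Row 2, column 5: row 2 has {circle, triangle, hexagon} and column 5 has {square, triangle, diamond}, leaving only star.
Row 3, column 2: row 3 has {circle, square, star} and column 2 has {circle, square, star, hexagon, diamond}, leaving only triangle.
Row 3, column 5: row 3 has {circle, square, triangle, star} and column 5 has {square, triangle, star, diamond}, leaving only hexagon.
Row 3, column 1: row 3 has {circle, square, triangle, star, hexagon} and column 1 has {triangle}, leaving only diamond.
Row 2, column 1: row 2 has {circle, triangle, star, hexagon} and column 1 has {triangle, diamond}, leaving only square.
Row 2, column 3: row 2 has {circle, square, triangle, star, hexagon} and column 3 has {circle, star, hexagon}, leaving only diamond.
Row 4 already has {square, star, hexagon} and column 3 already has {circle, star, hexagon, diamond}, so row 4, column 3 must be triangle.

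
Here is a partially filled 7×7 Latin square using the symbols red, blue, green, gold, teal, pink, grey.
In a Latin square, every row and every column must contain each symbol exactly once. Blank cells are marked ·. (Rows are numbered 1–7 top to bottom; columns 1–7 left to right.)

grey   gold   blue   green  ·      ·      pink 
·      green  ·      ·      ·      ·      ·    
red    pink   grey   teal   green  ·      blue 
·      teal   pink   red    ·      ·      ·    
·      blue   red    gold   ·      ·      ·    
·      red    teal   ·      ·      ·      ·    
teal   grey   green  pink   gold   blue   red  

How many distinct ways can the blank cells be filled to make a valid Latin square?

Row 1, column 5: eliminating its row and column leaves {red, teal}.
Row 1, column 6: eliminating its row and column leaves {red, teal}.
Row 2, column 1: eliminating its row and column leaves {blue, gold, pink}.
Row 2, column 3: eliminating its row and column leaves {gold}.
Row 2, column 4: eliminating its row and column leaves {blue, grey}.
Row 2, column 5: eliminating its row and column leaves {red, blue, teal, pink, grey}.
Row 2, column 6: eliminating its row and column leaves {red, gold, teal, pink, grey}.
Row 2, column 7: eliminating its row and column leaves {gold, teal, grey}.
Row 3, column 6: eliminating its row and column leaves {gold}.
Row 4, column 1: eliminating its row and column leaves {blue, green, gold}.
Row 4, column 5: eliminating its row and column leaves {blue, grey}.
Row 4, column 6: eliminating its row and column leaves {green, gold, grey}.
Row 4, column 7: eliminating its row and column leaves {green, gold, grey}.
Row 5, column 1: eliminating its row and column leaves {green, pink}.
Row 5, column 5: eliminating its row and column leaves {teal, pink, grey}.
Row 5, column 6: eliminating its row and column leaves {green, teal, pink, grey}.
Row 5, column 7: eliminating its row and column leaves {green, teal, grey}.
Row 6, column 1: eliminating its row and column leaves {blue, green, gold, pink}.
Row 6, column 4: eliminating its row and column leaves {blue, grey}.
Row 6, column 5: eliminating its row and column leaves {blue, pink, grey}.
Row 6, column 6: eliminating its row and column leaves {green, gold, pink, grey}.
Row 6, column 7: eliminating its row and column leaves {green, gold, grey}.
Enumerating the assignments across these blanks that avoid any row or column repeat gives 14 completions.

14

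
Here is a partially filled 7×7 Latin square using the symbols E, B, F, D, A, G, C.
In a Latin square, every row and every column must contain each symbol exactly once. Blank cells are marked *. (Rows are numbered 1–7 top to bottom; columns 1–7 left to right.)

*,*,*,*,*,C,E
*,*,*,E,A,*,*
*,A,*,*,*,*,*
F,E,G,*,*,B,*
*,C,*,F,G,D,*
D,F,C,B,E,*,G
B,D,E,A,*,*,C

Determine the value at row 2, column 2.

Row 6, column 6: row 6 has {E, B, F, D, G, C} and column 6 has {B, D, C}, leaving only A.
Row 7, column 5: row 7 has {E, B, D, A, C} and column 5 has {E, A, G}, leaving only F.
Row 7, column 6: row 7 has {E, B, F, D, A, C} and column 6 has {B, D, A, C}, leaving only G.
Row 2, column 6: row 2 has {E, A} and column 6 has {B, D, A, G, C}, leaving only F.
Row 3, column 6: row 3 has {A} and column 6 has {B, F, D, A, G, C}, leaving only E.
Row 2, column 2 is narrowed to {B, G}.
If it were B, then row 2, column 7 would be left with no valid symbol.
So row 2, column 2 must be G.

G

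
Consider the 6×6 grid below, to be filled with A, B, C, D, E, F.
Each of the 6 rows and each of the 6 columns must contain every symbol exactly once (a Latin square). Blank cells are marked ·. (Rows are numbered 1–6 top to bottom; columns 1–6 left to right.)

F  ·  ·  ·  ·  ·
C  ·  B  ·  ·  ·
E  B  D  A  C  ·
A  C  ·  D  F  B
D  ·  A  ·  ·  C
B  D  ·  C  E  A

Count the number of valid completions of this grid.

Row 1, column 2: eliminating its row and column leaves {A, E}.
Row 1, column 3: eliminating its row and column leaves {C, E}.
Row 1, column 4: eliminating its row and column leaves {B, E}.
Row 1, column 5: eliminating its row and column leaves {A, B, D}.
Row 1, column 6: eliminating its row and column leaves {D, E}.
Row 2, column 2: eliminating its row and column leaves {A, E, F}.
Row 2, column 4: eliminating its row and column leaves {E, F}.
Row 2, column 5: eliminating its row and column leaves {A, D}.
Row 2, column 6: eliminating its row and column leaves {D, E, F}.
Row 3, column 6: eliminating its row and column leaves {F}.
Row 4, column 3: eliminating its row and column leaves {E}.
Row 5, column 2: eliminating its row and column leaves {E, F}.
Row 5, column 4: eliminating its row and column leaves {B, E, F}.
Row 5, column 5: eliminating its row and column leaves {B}.
Row 6, column 3: eliminating its row and column leaves {F}.
Enumerating the assignments across these blanks that avoid any row or column repeat gives 3 completions.

3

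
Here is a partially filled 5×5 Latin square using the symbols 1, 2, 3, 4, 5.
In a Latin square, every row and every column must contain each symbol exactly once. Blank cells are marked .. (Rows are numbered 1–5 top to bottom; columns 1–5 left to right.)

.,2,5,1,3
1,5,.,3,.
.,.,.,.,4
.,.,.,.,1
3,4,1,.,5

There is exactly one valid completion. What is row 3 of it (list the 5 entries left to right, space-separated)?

2 1 3 5 4

Row 1, column 1: row 1 has {1, 2, 3, 5} and column 1 has {1, 3}, leaving only 4.
Row 2, column 5: row 2 has {1, 3, 5} and column 5 has {1, 3, 4, 5}, leaving only 2.
Row 2, column 3: row 2 has {1, 2, 3, 5} and column 3 has {1, 5}, leaving only 4.
Row 4, column 2: row 4 has {1} and column 2 has {2, 4, 5}, leaving only 3.
Row 3, column 2: row 3 has {4} and column 2 has {2, 3, 4, 5}, leaving only 1.
Row 4, column 3: row 4 has {1, 3} and column 3 has {1, 4, 5}, leaving only 2.
Row 3, column 3: row 3 has {1, 4} and column 3 has {1, 2, 4, 5}, leaving only 3.
Row 4, column 1: row 4 has {1, 2, 3} and column 1 has {1, 3, 4}, leaving only 5.
Row 3, column 1: row 3 has {1, 3, 4} and column 1 has {1, 3, 4, 5}, leaving only 2.
Row 3, column 4: row 3 has {1, 2, 3, 4} and column 4 has {1, 3}, leaving only 5.
So row 3 reads: 2 1 3 5 4.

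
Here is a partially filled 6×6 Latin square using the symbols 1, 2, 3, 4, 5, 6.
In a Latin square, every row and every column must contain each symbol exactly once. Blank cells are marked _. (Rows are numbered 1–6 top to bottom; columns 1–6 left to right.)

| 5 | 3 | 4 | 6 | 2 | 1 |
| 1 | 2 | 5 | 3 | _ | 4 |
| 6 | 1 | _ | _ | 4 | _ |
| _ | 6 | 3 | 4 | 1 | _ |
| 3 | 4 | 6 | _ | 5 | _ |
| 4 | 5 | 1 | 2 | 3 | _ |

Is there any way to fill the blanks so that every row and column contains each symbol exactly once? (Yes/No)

Yes

No row or column among the givens repeats a symbol, and propagating forced cells runs into no contradiction.
One valid completion exists (for instance, 5 3 4 6 2 1 / 1 2 5 3 6 4 / 6 1 2 5 4 3 / 2 6 3 4 1 5 / 3 4 6 1 5 2 / 4 5 1 2 3 6).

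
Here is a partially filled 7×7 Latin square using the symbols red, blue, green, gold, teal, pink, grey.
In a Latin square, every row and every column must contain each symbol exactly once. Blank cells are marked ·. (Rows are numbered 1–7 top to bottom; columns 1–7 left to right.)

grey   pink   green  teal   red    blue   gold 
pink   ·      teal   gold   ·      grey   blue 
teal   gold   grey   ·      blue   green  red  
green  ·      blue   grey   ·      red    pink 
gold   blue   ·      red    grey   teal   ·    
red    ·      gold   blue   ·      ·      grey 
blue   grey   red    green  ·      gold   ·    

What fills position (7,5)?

pink

Row 2, column 5: row 2 has {blue, gold, teal, pink, grey} and column 5 has {red, blue, grey}, leaving only green.
Row 2, column 2: row 2 has {blue, green, gold, teal, pink, grey} and column 2 has {blue, gold, pink, grey}, leaving only red.
Row 3, column 4: row 3 has {red, blue, green, gold, teal, grey} and column 4 has {red, blue, green, gold, teal, grey}, leaving only pink.
Row 4, column 2: row 4 has {red, blue, green, pink, grey} and column 2 has {red, blue, gold, pink, grey}, leaving only teal.
Row 4, column 5: row 4 has {red, blue, green, teal, pink, grey} and column 5 has {red, blue, green, grey}, leaving only gold.
Row 5, column 3: row 5 has {red, blue, gold, teal, grey} and column 3 has {red, blue, green, gold, teal, grey}, leaving only pink.
Row 5, column 7: row 5 has {red, blue, gold, teal, pink, grey} and column 7 has {red, blue, gold, pink, grey}, leaving only green.
Row 6, column 2: row 6 has {red, blue, gold, grey} and column 2 has {red, blue, gold, teal, pink, grey}, leaving only green.
Row 6, column 6: row 6 has {red, blue, green, gold, grey} and column 6 has {red, blue, green, gold, teal, grey}, leaving only pink.
Row 6, column 5: row 6 has {red, blue, green, gold, pink, grey} and column 5 has {red, blue, green, gold, grey}, leaving only teal.
Row 7 already has {red, blue, green, gold, grey} and column 5 already has {red, blue, green, gold, teal, grey}, so row 7, column 5 must be pink.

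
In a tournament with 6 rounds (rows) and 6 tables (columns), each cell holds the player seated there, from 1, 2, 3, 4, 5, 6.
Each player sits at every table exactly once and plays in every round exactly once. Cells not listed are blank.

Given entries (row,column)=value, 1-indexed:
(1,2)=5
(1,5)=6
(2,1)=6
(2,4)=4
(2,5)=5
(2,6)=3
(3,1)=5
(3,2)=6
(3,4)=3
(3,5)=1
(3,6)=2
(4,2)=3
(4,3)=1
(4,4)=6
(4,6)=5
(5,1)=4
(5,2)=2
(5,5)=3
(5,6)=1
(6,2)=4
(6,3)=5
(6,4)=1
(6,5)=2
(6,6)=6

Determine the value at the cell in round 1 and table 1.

Round 1, table 4: round 1 has {5, 6} and table 4 has {1, 3, 4, 6}, leaving only 2.
Round 1, table 6: round 1 has {2, 5, 6} and table 6 has {1, 2, 3, 5, 6}, leaving only 4.
Round 1, table 3: round 1 has {2, 4, 5, 6} and table 3 has {1, 5}, leaving only 3.
Round 1 already has {2, 3, 4, 5, 6} and table 1 already has {4, 5, 6}, so round 1, table 1 must be 1.

1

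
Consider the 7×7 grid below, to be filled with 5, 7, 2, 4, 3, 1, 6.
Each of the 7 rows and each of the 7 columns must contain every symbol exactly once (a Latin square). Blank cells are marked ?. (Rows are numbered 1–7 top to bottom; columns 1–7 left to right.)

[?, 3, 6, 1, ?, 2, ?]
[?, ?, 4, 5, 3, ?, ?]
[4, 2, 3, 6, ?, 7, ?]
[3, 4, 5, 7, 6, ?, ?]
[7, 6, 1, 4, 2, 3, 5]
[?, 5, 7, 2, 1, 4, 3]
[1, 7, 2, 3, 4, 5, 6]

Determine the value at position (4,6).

1

Row 4 already has {5, 7, 4, 3, 6} and column 6 already has {5, 7, 2, 4, 3}, so row 4, column 6 must be 1.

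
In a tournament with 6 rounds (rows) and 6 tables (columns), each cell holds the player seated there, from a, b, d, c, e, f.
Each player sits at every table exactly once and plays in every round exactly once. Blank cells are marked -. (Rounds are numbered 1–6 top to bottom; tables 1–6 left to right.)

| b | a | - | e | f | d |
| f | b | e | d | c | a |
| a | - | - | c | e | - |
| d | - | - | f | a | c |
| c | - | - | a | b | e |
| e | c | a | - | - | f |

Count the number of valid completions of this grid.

2

Round 1, table 3: eliminating its round and table leaves {c}.
Round 3, table 2: eliminating its round and table leaves {d, f}.
Round 3, table 3: eliminating its round and table leaves {b, d, f}.
Round 3, table 6: eliminating its round and table leaves {b}.
Round 4, table 2: eliminating its round and table leaves {e}.
Round 4, table 3: eliminating its round and table leaves {b}.
Round 5, table 2: eliminating its round and table leaves {d, f}.
Round 5, table 3: eliminating its round and table leaves {d, f}.
Round 6, table 4: eliminating its round and table leaves {b}.
Round 6, table 5: eliminating its round and table leaves {d}.
Enumerating the assignments across these blanks that avoid any round or table repeat gives 2 completions.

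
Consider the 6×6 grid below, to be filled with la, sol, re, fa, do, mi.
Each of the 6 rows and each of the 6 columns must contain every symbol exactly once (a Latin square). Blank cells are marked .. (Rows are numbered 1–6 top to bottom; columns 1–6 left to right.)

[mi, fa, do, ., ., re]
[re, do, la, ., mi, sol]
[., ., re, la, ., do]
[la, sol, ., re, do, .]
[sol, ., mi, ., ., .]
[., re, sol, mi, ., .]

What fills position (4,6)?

Row 1, column 4: row 1 has {re, fa, do, mi} and column 4 has {la, re, mi}, leaving only sol.
Row 1, column 5: row 1 has {sol, re, fa, do, mi} and column 5 has {do, mi}, leaving only la.
Row 2, column 4: row 2 has {la, sol, re, do, mi} and column 4 has {la, sol, re, mi}, leaving only fa.
Row 3, column 1: row 3 has {la, re, do} and column 1 has {la, sol, re, mi}, leaving only fa.
Row 3, column 2: row 3 has {la, re, fa, do} and column 2 has {sol, re, fa, do}, leaving only mi.
Row 3, column 5: row 3 has {la, re, fa, do, mi} and column 5 has {la, do, mi}, leaving only sol.
Row 4, column 3: row 4 has {la, sol, re, do} and column 3 has {la, sol, re, do, mi}, leaving only fa.
Row 4 already has {la, sol, re, fa, do} and column 6 already has {sol, re, do}, so row 4, column 6 must be mi.

mi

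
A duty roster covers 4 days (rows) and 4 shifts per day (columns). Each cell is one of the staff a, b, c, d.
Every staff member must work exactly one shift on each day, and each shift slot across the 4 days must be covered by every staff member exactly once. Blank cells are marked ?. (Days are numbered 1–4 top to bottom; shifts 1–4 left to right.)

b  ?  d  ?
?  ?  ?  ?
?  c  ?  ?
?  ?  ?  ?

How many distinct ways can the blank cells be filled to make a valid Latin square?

Day 1, shift 2: eliminating its day and shift leaves {a}.
Day 1, shift 4: eliminating its day and shift leaves {a, c}.
Day 2, shift 1: eliminating its day and shift leaves {a, c, d}.
Day 2, shift 2: eliminating its day and shift leaves {a, b, d}.
Day 2, shift 3: eliminating its day and shift leaves {a, b, c}.
Day 2, shift 4: eliminating its day and shift leaves {a, b, c, d}.
Day 3, shift 1: eliminating its day and shift leaves {a, d}.
Day 3, shift 3: eliminating its day and shift leaves {a, b}.
Day 3, shift 4: eliminating its day and shift leaves {a, b, d}.
Day 4, shift 1: eliminating its day and shift leaves {a, c, d}.
Day 4, shift 2: eliminating its day and shift leaves {a, b, d}.
Day 4, shift 3: eliminating its day and shift leaves {a, b, c}.
Day 4, shift 4: eliminating its day and shift leaves {a, b, c, d}.
Enumerating the assignments across these blanks that avoid any day or shift repeat gives 8 completions.

8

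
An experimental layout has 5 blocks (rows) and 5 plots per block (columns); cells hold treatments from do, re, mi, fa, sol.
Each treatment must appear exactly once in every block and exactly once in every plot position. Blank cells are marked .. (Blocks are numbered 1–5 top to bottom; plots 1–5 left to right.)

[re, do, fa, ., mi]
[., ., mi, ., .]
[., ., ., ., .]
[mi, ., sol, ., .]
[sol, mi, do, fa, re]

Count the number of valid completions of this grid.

Block 1, plot 4: eliminating its block and plot leaves {sol}.
Block 2, plot 1: eliminating its block and plot leaves {do, fa}.
Block 2, plot 2: eliminating its block and plot leaves {re, fa, sol}.
Block 2, plot 4: eliminating its block and plot leaves {do, re, sol}.
Block 2, plot 5: eliminating its block and plot leaves {do, fa, sol}.
Block 3, plot 1: eliminating its block and plot leaves {do, fa}.
Block 3, plot 2: eliminating its block and plot leaves {re, fa, sol}.
Block 3, plot 3: eliminating its block and plot leaves {re}.
Block 3, plot 4: eliminating its block and plot leaves {do, re, mi, sol}.
Block 3, plot 5: eliminating its block and plot leaves {do, fa, sol}.
Block 4, plot 2: eliminating its block and plot leaves {re, fa}.
Block 4, plot 4: eliminating its block and plot leaves {do, re}.
Block 4, plot 5: eliminating its block and plot leaves {do, fa}.
Enumerating the assignments across these blanks that avoid any block or plot repeat gives 3 completions.

3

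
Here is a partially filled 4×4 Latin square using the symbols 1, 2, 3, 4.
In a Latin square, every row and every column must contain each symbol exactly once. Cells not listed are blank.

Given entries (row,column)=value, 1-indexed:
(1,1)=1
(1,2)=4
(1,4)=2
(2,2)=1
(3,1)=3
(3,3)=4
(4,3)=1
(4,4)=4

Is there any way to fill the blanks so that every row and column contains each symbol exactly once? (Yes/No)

No row or column among the givens repeats a symbol, and propagating forced cells runs into no contradiction.
One valid completion exists (for instance, 1 4 3 2 / 4 1 2 3 / 3 2 4 1 / 2 3 1 4).

Yes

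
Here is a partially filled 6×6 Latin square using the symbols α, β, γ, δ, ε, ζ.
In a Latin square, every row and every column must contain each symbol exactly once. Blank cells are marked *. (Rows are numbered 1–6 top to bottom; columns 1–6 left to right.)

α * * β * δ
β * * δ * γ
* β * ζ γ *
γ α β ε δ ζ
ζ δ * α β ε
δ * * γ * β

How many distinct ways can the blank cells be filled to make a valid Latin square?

Row 1, column 2: eliminating its row and column leaves {γ, ε, ζ}.
Row 1, column 3: eliminating its row and column leaves {γ, ε, ζ}.
Row 1, column 5: eliminating its row and column leaves {ε, ζ}.
Row 2, column 2: eliminating its row and column leaves {ε, ζ}.
Row 2, column 3: eliminating its row and column leaves {α, ε, ζ}.
Row 2, column 5: eliminating its row and column leaves {α, ε, ζ}.
Row 3, column 1: eliminating its row and column leaves {ε}.
Row 3, column 3: eliminating its row and column leaves {α, δ, ε}.
Row 3, column 6: eliminating its row and column leaves {α}.
Row 5, column 3: eliminating its row and column leaves {γ}.
Row 6, column 2: eliminating its row and column leaves {ε, ζ}.
Row 6, column 3: eliminating its row and column leaves {α, ε, ζ}.
Row 6, column 5: eliminating its row and column leaves {α, ε, ζ}.
Enumerating the assignments across these blanks that avoid any row or column repeat gives 4 completions.

4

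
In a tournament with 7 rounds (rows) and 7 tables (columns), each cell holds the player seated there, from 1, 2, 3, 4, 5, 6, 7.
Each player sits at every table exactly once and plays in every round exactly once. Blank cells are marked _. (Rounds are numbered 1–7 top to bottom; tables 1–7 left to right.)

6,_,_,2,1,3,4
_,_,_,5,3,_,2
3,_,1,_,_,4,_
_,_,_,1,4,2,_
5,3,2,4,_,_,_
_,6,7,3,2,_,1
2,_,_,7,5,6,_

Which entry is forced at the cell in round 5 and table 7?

Round 1, table 3: round 1 has {1, 2, 3, 4, 6} and table 3 has {1, 2, 7}, leaving only 5.
Round 1, table 2: round 1 has {1, 2, 3, 4, 5, 6} and table 2 has {3, 6}, leaving only 7.
Round 3, table 4: round 3 has {1, 3, 4} and table 4 has {1, 2, 3, 4, 5, 7}, leaving only 6.
Round 3, table 5: round 3 has {1, 3, 4, 6} and table 5 has {1, 2, 3, 4, 5}, leaving only 7.
Round 3, table 7: round 3 has {1, 3, 4, 6, 7} and table 7 has {1, 2, 4}, leaving only 5.
Round 3, table 2: round 3 has {1, 3, 4, 5, 6, 7} and table 2 has {3, 6, 7}, leaving only 2.
Round 4, table 1: round 4 has {1, 2, 4} and table 1 has {2, 3, 5, 6}, leaving only 7.
Round 4, table 2: round 4 has {1, 2, 4, 7} and table 2 has {2, 3, 6, 7}, leaving only 5.
Round 5, table 5: round 5 has {2, 3, 4, 5} and table 5 has {1, 2, 3, 4, 5, 7}, leaving only 6.
Round 5 already has {2, 3, 4, 5, 6} and table 7 already has {1, 2, 4, 5}, so round 5, table 7 must be 7.

7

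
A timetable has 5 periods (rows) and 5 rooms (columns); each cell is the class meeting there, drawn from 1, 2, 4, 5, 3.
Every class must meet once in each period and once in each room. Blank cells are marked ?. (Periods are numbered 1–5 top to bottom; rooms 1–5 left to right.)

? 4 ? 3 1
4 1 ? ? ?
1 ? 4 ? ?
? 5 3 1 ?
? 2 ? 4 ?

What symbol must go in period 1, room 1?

Period 3, room 2: period 3 has {1, 4} and room 2 has {1, 2, 4, 5}, leaving only 3.
Period 4, room 1: period 4 has {1, 5, 3} and room 1 has {1, 4}, leaving only 2.
Period 1 already has {1, 4, 3} and room 1 already has {1, 2, 4}, so period 1, room 1 must be 5.

5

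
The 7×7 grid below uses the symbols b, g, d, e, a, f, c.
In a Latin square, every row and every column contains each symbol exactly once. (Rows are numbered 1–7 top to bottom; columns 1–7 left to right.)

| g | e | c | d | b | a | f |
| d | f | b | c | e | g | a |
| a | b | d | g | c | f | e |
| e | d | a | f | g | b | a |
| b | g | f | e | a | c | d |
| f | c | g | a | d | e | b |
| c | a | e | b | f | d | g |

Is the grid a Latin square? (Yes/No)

No

Row 4 contains a twice (at columns 3 and 7), so it is not a permutation.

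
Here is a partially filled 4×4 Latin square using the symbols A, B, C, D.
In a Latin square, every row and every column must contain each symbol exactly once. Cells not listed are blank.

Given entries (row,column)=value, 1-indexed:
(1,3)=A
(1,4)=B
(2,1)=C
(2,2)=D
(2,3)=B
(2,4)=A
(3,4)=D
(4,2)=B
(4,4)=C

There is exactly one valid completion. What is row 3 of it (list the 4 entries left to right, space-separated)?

Row 3, column 3: row 3 has {D} and column 3 has {A, B}, leaving only C.
Row 3, column 2: row 3 has {C, D} and column 2 has {B, D}, leaving only A.
Row 3, column 1: row 3 has {A, C, D} and column 1 has {C}, leaving only B.
So row 3 reads: B A C D.

B A C D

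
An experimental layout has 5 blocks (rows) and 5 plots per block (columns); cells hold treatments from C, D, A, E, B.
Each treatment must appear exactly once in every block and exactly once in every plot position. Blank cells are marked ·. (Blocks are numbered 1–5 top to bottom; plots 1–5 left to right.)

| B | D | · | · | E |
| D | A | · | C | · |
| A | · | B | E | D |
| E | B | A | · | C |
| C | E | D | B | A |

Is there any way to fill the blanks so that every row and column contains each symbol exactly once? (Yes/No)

No block or plot among the givens repeats a symbol, and propagating forced cells runs into no contradiction.
One valid completion exists (for instance, B D C A E / D A E C B / A C B E D / E B A D C / C E D B A).

Yes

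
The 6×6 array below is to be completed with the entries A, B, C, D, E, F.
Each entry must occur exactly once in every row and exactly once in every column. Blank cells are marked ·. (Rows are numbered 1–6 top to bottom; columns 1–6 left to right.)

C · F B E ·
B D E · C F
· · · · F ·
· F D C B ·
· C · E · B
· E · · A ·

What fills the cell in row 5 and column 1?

Row 1, column 2: row 1 has {B, C, E, F} and column 2 has {C, D, E, F}, leaving only A.
Row 1, column 6: row 1 has {A, B, C, E, F} and column 6 has {B, F}, leaving only D.
Row 2, column 4: row 2 has {B, C, D, E, F} and column 4 has {B, C, E}, leaving only A.
Row 3, column 2: row 3 has {F} and column 2 has {A, C, D, E, F}, leaving only B.
Row 3, column 4: row 3 has {B, F} and column 4 has {A, B, C, E}, leaving only D.
Row 5, column 3: row 5 has {B, C, E} and column 3 has {D, E, F}, leaving only A.
Row 3, column 3: row 3 has {B, D, F} and column 3 has {A, D, E, F}, leaving only C.
Row 5, column 5: row 5 has {A, B, C, E} and column 5 has {A, B, C, E, F}, leaving only D.
Row 5 already has {A, B, C, D, E} and column 1 already has {B, C}, so row 5, column 1 must be F.

F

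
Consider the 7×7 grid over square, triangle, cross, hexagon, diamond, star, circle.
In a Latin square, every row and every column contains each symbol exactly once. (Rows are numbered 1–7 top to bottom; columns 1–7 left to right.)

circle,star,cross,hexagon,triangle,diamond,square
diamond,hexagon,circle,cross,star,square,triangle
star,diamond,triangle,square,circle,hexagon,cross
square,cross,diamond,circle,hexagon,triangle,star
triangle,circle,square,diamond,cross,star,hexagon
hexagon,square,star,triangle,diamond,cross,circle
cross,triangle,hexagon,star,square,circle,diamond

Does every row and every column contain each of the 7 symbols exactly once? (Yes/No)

Each row is a permutation of the 7 symbols, and so is each column.

Yes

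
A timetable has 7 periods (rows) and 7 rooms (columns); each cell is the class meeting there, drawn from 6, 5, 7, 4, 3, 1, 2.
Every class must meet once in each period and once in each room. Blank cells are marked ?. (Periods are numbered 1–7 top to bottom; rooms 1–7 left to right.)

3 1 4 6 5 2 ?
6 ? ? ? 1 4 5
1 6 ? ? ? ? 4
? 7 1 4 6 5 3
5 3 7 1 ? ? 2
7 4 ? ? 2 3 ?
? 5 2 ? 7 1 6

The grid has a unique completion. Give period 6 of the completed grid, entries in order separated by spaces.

Period 6, room 4: period 6 has {7, 4, 3, 2} and room 4 has {6, 4, 1}, leaving only 5.
Period 6, room 3: period 6 has {5, 7, 4, 3, 2} and room 3 has {7, 4, 1, 2}, leaving only 6.
Period 6, room 7: period 6 has {6, 5, 7, 4, 3, 2} and room 7 has {6, 5, 4, 3, 2}, leaving only 1.
So period 6 reads: 7 4 6 5 2 3 1.

7 4 6 5 2 3 1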